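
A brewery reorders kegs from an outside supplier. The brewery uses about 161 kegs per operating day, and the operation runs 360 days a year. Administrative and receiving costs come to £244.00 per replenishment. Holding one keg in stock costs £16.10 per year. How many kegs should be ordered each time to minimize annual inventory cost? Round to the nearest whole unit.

Q* ≈ 1,325 kegs

Annual demand D = 161 × 360 = 57,960.
EOQ = √(2DS / H) = √(2 × 57,960 × 244 / 16.1).
= √(28,284,480 / 16.1) = √1,756,800 ≈ 1325.443.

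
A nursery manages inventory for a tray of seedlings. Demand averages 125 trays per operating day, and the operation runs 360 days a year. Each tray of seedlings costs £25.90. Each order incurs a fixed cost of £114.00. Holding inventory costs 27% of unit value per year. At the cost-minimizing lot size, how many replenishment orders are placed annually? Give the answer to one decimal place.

N ≈ 37.2 orders per year

Annual demand D = 125 × 360 = 45,000.
Holding cost H = 0.27 × £25.90 = £6.9930 per unit per year.
EOQ = √(2DS/H) = √(2 × 45,000 × 114 / 6.993) ≈ 1211.27.
Orders per year = D / Q* = 45,000 / 1211.27 ≈ 37.151.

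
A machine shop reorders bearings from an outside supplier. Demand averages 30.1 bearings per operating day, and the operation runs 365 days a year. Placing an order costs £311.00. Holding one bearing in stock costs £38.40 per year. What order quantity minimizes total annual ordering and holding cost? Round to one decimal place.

Q* ≈ 421.9 bearings

Annual demand D = 30.1 × 365 = 10,986.5.
EOQ = √(2DS / H) = √(2 × 10,986.5 × 311 / 38.4).
= √(6,833,603 / 38.4) = √177,958.4115 ≈ 421.851.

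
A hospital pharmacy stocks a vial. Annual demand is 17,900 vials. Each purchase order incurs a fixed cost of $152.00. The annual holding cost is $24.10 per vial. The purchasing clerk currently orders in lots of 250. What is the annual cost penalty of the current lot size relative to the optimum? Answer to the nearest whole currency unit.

Extra cost ≈ $2,444 per year

EOQ = √(2DS/H) = √(2 × 17,900 × 152 / 24.1) ≈ 475.18.
Cost at Q* = (D/Q*)S + (Q*/2)H = √(2DSH) ≈ $11,451.75.
Cost at Q = 250: (17,900/250)×152 + (250/2)×24.1 = $10,883.20 + $3,012.50 = $13,895.70.
Excess = $13,895.70 − $11,451.75 = $2,443.95.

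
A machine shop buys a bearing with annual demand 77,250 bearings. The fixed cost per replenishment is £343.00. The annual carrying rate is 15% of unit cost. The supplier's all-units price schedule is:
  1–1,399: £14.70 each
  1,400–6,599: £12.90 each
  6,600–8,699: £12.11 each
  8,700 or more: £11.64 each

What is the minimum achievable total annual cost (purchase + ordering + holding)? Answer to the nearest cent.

TC* ≈ £909,830.70

Holding cost per unit per year at price C is H = 0.15·C.
For each price level, check whether its EOQ is feasible; otherwise the best quantity at that price is the breakpoint.
Tier 1 (£14.70): EOQ = 4902.4 exceeds tier's upper bound 1399, so this tier is dominated.
EOQ at £12.90 = 5233.2 (feasible in tier 2): TC = 77,250×£12.90 + (77,250/5233.2)×343 + (5233.2/2)×0.15×£12.90 = £1,006,651.32.
EOQ at £12.11 = 5401.2 < 6600, so use break Q=6600: TC = 77,250×£12.11 + (77,250/6600.0)×343 + (6600.0/2)×0.15×£12.11 = £945,506.61.
EOQ at £11.64 = 5509.2 < 8700, so use break Q=8700: TC = 77,250×£11.64 + (77,250/8700.0)×343 + (8700.0/2)×0.15×£11.64 = £909,830.70.
Lowest total cost among the candidates is at Q = 8700.0.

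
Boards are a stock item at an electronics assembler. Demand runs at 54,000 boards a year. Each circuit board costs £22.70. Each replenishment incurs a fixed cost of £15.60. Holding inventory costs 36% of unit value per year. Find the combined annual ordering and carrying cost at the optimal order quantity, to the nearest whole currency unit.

Holding cost H = 0.36 × £22.70 = £8.1720 per unit per year.
The optimal lot size = √(2DS/H) = √(2 × 54,000 × 15.6 / 8.172) ≈ 454.06.
At the optimum the two cost components are equal, so total cost = 2·(Q*/2)H = Q*·H.
Minimum total = √(2DSH) = √(2 × 54,000 × 15.6 × 8.172) ≈ 3710.551.

TC* ≈ £3,711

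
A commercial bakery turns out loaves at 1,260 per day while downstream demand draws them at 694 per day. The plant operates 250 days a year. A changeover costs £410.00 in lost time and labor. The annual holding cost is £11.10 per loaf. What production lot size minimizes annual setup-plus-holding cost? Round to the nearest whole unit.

Annual demand D = 694 × 250 = 173,500.
Production build-up factor (1 − d/p) = 1 − 694/1,260 = 0.4492.
Q* = √(2DS / (H(1 − d/p))) = √(2 × 173,500 × 410 / (11.1 × 0.4492)).
= √(142,270,000 / 4.9862) ≈ 5341.611.

Q* ≈ 5,342 loaves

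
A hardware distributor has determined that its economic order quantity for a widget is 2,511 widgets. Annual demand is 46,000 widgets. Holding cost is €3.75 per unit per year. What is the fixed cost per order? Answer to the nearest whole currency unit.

S ≈ €257

Squaring Q* = √(2DS/H) gives Q*² = 2DS/H.
From Q* = √(2DS/H): S = Q*²H / (2D) = 2,511² × 3.75 / (2 × 46,000) = 257.0022.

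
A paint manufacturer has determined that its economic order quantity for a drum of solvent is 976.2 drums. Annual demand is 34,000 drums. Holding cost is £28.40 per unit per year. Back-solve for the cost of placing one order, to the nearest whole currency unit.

Squaring Q* = √(2DS/H) gives Q*² = 2DS/H.
From Q* = √(2DS/H): S = Q*²H / (2D) = 976.2² × 28.4 / (2 × 34,000) = 398.0036.

S ≈ £398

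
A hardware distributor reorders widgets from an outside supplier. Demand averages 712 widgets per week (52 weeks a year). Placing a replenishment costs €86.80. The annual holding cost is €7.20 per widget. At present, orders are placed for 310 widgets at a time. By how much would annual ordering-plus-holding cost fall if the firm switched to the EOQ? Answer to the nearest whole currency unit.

Extra cost ≈ €4,680 per year

Annual demand D = 712 × 52 = 37,024.
EOQ = √(2DS/H) = √(2 × 37,024 × 86.8 / 7.2) ≈ 944.82.
Cost at Q* = (D/Q*)S + (Q*/2)H = √(2DSH) ≈ €6,802.72.
Cost at Q = 310: (37,024/310)×86.8 + (310/2)×7.2 = €10,366.72 + €1,116.00 = €11,482.72.
Excess = €11,482.72 − €6,802.72 = €4,680.00.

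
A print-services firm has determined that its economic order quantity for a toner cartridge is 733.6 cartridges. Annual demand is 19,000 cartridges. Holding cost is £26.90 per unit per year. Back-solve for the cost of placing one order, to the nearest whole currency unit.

S ≈ £381

The basic EOQ model gives Q* = √(2DS/H); rearrange for the unknown.
From Q* = √(2DS/H): S = Q*²H / (2D) = 733.6² × 26.9 / (2 × 19,000) = 380.9670.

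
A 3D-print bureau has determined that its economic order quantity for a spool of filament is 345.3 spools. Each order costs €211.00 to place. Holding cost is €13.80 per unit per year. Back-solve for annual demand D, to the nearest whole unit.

The basic EOQ model gives Q* = √(2DS/H); rearrange for the unknown.
From Q* = √(2DS/H): D = Q*²H / (2S) = 345.3² × 13.8 / (2 × 211) = 3899.059.

D ≈ 3,899 spools per year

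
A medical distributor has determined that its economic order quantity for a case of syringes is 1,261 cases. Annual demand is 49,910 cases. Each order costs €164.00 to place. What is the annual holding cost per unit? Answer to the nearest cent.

H ≈ €10.30

Invert the EOQ relation Q*² = 2DS/H.
From Q* = √(2DS/H): H = 2DS / Q*² = 2 × 49,910 × 164 / 1,261² = 10.2951.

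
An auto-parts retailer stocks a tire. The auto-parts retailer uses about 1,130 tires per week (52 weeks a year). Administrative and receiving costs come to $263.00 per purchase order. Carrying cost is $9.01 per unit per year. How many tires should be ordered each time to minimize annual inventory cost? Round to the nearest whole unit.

Annual demand D = 1,130 × 52 = 58,760.
EOQ = √(2DS / H) = √(2 × 58,760 × 263 / 9.01).
= √(30,907,760 / 9.01) = √3,430,384.0178 ≈ 1852.130.

Q* ≈ 1,852 tires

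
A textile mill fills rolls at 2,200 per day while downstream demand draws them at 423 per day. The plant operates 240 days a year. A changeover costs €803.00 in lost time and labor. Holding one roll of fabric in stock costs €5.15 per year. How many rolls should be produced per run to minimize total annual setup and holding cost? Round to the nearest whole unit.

Annual demand D = 423 × 240 = 101,520.
Production build-up factor (1 − d/p) = 1 − 423/2,200 = 0.8077.
Q* = √(2DS / (H(1 − d/p))) = √(2 × 101,520 × 803 / (5.15 × 0.8077)).
= √(163,041,120 / 4.1598) ≈ 6260.551.

Q* ≈ 6,261 rolls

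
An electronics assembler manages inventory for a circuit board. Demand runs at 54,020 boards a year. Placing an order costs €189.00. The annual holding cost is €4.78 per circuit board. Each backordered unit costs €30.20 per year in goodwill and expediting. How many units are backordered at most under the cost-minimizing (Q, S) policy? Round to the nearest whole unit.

S* ≈ 304 boards

With planned backorders, Q* = √(2DS/H) · √((H+B)/B).
√(2DS/H) = √(2 × 54,020 × 189 / 4.78) = 2066.851.
√((H+B)/B) = √((4.78+30.2)/30.2) = 1.0762.
Q* ≈ 2224.414.
S* = Q* · H/(H+B) = 2224.414 × 4.78/34.98 ≈ 303.965.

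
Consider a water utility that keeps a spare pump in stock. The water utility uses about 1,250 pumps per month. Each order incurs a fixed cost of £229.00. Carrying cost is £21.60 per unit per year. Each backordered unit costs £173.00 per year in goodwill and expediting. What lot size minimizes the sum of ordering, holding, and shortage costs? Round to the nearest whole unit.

Annual demand D = 1,250 × 12 = 15,000.
With planned backorders, Q* = √(2DS/H) · √((H+B)/B).
√(2DS/H) = √(2 × 15,000 × 229 / 21.6) = 563.964.
√((H+B)/B) = √((21.6+173)/173) = 1.0606.
Q* ≈ 598.136.

Q* ≈ 598 pumps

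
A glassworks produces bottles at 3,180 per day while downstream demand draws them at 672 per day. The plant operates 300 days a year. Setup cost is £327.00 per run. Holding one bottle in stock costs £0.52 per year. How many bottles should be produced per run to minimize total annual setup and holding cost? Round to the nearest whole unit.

Annual demand D = 672 × 300 = 201,600.
Production build-up factor (1 − d/p) = 1 − 672/3,180 = 0.7887.
Q* = √(2DS / (H(1 − d/p))) = √(2 × 201,600 × 327 / (0.52 × 0.7887)).
= √(131,846,400 / 0.4101) ≈ 17930.081.

Q* ≈ 17,930 bottles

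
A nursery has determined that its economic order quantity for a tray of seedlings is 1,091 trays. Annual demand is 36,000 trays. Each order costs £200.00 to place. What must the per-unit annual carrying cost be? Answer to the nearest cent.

H ≈ £12.10

Invert the EOQ relation Q*² = 2DS/H.
From Q* = √(2DS/H): H = 2DS / Q*² = 2 × 36,000 × 200 / 1,091² = 12.0980.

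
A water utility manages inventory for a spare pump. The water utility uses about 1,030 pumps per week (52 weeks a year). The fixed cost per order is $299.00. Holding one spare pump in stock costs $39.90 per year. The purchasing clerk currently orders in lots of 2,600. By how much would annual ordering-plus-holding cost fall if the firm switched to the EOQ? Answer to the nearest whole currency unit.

Extra cost ≈ $22,281 per year

Annual demand D = 1,030 × 52 = 53,560.
EOQ = √(2DS/H) = √(2 × 53,560 × 299 / 39.9) ≈ 895.95.
Cost at Q* = (D/Q*)S + (Q*/2)H = √(2DSH) ≈ $35,748.46.
Cost at Q = 2,600: (53,560/2,600)×299 + (2,600/2)×39.9 = $6,159.40 + $51,870.00 = $58,029.40.
Excess = $58,029.40 − $35,748.46 = $22,280.94.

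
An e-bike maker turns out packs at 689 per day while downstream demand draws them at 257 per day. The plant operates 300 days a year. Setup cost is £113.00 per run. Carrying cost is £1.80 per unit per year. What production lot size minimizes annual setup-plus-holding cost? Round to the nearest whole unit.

Annual demand D = 257 × 300 = 77,100.
Production build-up factor (1 − d/p) = 1 − 257/689 = 0.6270.
Q* = √(2DS / (H(1 − d/p))) = √(2 × 77,100 × 113 / (1.8 × 0.6270)).
= √(17,424,600 / 1.1286) ≈ 3929.279.

Q* ≈ 3,929 packs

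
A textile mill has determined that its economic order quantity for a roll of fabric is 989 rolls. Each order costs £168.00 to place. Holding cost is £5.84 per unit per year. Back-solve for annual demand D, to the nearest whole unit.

D ≈ 17,001 rolls per year

The basic EOQ model gives Q* = √(2DS/H); rearrange for the unknown.
From Q* = √(2DS/H): D = Q*²H / (2S) = 989² × 5.84 / (2 × 168) = 17000.675.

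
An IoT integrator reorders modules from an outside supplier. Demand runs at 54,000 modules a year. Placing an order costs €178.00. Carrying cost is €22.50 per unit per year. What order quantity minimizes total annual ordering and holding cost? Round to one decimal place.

EOQ = √(2DS / H) = √(2 × 54,000 × 178 / 22.5).
= √(19,224,000 / 22.5) = √854,400 ≈ 924.338.

Q* ≈ 924.3 modules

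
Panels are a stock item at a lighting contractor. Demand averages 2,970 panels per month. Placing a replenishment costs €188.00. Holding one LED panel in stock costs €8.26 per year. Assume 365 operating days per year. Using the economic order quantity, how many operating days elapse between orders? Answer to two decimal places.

Annual demand D = 2,970 × 12 = 35,640.
EOQ = √(2DS/H) = √(2 × 35,640 × 188 / 8.26) ≈ 1273.72.
Cycle time = Q*/D × 365 = 1273.72 / 35,640 × 365 ≈ 13.045 days.

T ≈ 13.04 days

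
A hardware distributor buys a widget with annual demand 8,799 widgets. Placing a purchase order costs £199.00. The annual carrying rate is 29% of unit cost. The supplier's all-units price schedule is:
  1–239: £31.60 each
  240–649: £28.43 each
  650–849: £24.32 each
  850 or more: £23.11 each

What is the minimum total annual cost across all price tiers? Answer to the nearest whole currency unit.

TC* ≈ £208,253

Holding cost per unit per year at price C is H = 0.29·C.
Evaluate total cost at each tier's feasible EOQ or, if the EOQ is below the tier, at the tier's minimum quantity.
Tier 1 (£31.60): EOQ = 618.2 exceeds tier's upper bound 239, so this tier is dominated.
Tier 2 (£28.43): EOQ = 651.7 exceeds tier's upper bound 649, so this tier is dominated.
EOQ at £24.32 = 704.7 (feasible in tier 3): TC = 8,799×£24.32 + (8,799/704.7)×199 + (704.7/2)×0.29×£24.32 = £218,961.48.
EOQ at £23.11 = 722.9 < 850, so use break Q=850: TC = 8,799×£23.11 + (8,799/850.0)×199 + (850.0/2)×0.29×£23.11 = £208,253.20.
Lowest total cost among the candidates is at Q = 850.0.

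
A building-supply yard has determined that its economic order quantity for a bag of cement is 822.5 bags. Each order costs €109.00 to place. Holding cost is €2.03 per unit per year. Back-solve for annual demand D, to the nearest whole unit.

Invert the EOQ relation Q*² = 2DS/H.
From Q* = √(2DS/H): D = Q*²H / (2S) = 822.5² × 2.03 / (2 × 109) = 6299.577.

D ≈ 6,300 bags per year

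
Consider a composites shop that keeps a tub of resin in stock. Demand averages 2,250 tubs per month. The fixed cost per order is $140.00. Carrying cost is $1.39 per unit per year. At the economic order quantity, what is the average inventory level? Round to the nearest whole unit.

Average inventory ≈ 1,166 tubs

Annual demand D = 2,250 × 12 = 27,000.
The optimal lot size = √(2DS/H) = √(2 × 27,000 × 140 / 1.39) ≈ 2332.13.
Average inventory = Q*/2 ≈ 2332.13 / 2 = 1166.067.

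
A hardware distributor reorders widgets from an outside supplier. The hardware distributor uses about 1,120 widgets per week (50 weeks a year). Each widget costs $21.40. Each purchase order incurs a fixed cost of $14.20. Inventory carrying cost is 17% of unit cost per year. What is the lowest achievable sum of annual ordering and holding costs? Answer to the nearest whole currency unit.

Annual demand D = 1,120 × 50 = 56,000.
Holding cost H = 0.17 × $21.40 = $3.6380 per unit per year.
EOQ = √(2DS/H) = √(2 × 56,000 × 14.2 / 3.638) ≈ 661.18.
At Q*, ordering cost (D/Q*)S equals holding cost (Q*/2)H, each = √(DSH/2).
Minimum total = √(2DSH) = √(2 × 56,000 × 14.2 × 3.638) ≈ 2405.385.

TC* ≈ $2,405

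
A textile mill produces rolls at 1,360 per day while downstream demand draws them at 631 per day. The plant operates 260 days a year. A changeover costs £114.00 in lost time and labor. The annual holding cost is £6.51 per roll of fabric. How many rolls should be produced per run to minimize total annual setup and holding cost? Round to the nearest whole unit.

Q* ≈ 3,274 rolls

Annual demand D = 631 × 260 = 164,060.
Production build-up factor (1 − d/p) = 1 − 631/1,360 = 0.5360.
Q* = √(2DS / (H(1 − d/p))) = √(2 × 164,060 × 114 / (6.51 × 0.5360)).
= √(37,405,680 / 3.4896) ≈ 3274.040.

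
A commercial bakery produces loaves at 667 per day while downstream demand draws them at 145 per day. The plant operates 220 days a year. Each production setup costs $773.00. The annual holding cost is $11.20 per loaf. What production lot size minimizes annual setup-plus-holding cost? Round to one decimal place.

Annual demand D = 145 × 220 = 31,900.
Production build-up factor (1 − d/p) = 1 − 145/667 = 0.7826.
Q* = √(2DS / (H(1 − d/p))) = √(2 × 31,900 × 773 / (11.2 × 0.7826)).
= √(49,317,400 / 8.7652) ≈ 2372.022.

Q* ≈ 2,372.0 loaves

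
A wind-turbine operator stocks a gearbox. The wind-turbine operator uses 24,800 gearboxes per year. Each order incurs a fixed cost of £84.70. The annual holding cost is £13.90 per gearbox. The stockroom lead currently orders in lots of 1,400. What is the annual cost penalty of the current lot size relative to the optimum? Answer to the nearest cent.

Extra cost ≈ £3,588.70 per year

EOQ = √(2DS/H) = √(2 × 24,800 × 84.7 / 13.9) ≈ 549.76.
Cost at Q* = (D/Q*)S + (Q*/2)H = √(2DSH) ≈ £7,641.70.
Cost at Q = 1,400: (24,800/1,400)×84.7 + (1,400/2)×13.9 = £1,500.40 + £9,730.00 = £11,230.40.
Excess = £11,230.40 − £7,641.70 = £3,588.70.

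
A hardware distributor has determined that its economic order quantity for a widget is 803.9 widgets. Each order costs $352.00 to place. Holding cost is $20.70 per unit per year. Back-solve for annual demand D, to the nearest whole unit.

D ≈ 19,002 widgets per year

Squaring Q* = √(2DS/H) gives Q*² = 2DS/H.
From Q* = √(2DS/H): D = Q*²H / (2S) = 803.9² × 20.7 / (2 × 352) = 19002.106.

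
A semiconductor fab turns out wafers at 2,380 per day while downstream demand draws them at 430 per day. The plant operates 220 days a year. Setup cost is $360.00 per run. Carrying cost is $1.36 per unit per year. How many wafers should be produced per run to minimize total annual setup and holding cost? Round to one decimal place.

Q* ≈ 7,818.3 wafers

Annual demand D = 430 × 220 = 94,600.
Production build-up factor (1 − d/p) = 1 − 430/2,380 = 0.8193.
Q* = √(2DS / (H(1 − d/p))) = √(2 × 94,600 × 360 / (1.36 × 0.8193)).
= √(68,112,000 / 1.1143) ≈ 7818.322.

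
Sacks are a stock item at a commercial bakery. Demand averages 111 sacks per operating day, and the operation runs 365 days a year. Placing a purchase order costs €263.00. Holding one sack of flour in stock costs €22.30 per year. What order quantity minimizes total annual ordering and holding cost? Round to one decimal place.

Q* ≈ 977.6 sacks

Annual demand D = 111 × 365 = 40,515.
EOQ = √(2DS / H) = √(2 × 40,515 × 263 / 22.3).
= √(21,310,890 / 22.3) = √955,645.2915 ≈ 977.571.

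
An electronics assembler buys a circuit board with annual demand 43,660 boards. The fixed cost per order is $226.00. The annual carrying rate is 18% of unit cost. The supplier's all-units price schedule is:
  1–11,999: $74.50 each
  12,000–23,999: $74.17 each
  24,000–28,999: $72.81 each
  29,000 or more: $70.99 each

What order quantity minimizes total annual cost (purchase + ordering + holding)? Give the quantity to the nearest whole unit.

Q* ≈ 1,213 boards

Holding cost per unit per year at price C is H = 0.18·C.
Candidates are each tier's EOQ (if it falls in that tier) and each price-break quantity.
EOQ at $74.50 = 1213.1 (feasible in tier 1): TC = 43,660×$74.50 + (43,660/1213.1)×226 + (1213.1/2)×0.18×$74.50 = $3,268,937.67.
EOQ at $74.17 = 1215.8 < 12000, so use break Q=12000: TC = 43,660×$74.17 + (43,660/12000.0)×226 + (12000.0/2)×0.18×$74.17 = $3,319,188.06.
EOQ at $72.81 = 1227.1 < 24000, so use break Q=24000: TC = 43,660×$72.81 + (43,660/24000.0)×226 + (24000.0/2)×0.18×$72.81 = $3,336,565.33.
EOQ at $70.99 = 1242.7 < 29000, so use break Q=29000: TC = 43,660×$70.99 + (43,660/29000.0)×226 + (29000.0/2)×0.18×$70.99 = $3,285,047.55.
Lowest total cost is $3,268,937.67 at Q = 1213.1.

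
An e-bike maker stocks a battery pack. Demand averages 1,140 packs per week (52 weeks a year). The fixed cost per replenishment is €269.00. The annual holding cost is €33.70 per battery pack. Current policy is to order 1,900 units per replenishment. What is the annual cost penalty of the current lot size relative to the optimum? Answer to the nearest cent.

Extra cost ≈ €7,623.93 per year

Annual demand D = 1,140 × 52 = 59,280.
EOQ = √(2DS/H) = √(2 × 59,280 × 269 / 33.7) ≈ 972.82.
Cost at Q* = (D/Q*)S + (Q*/2)H = √(2DSH) ≈ €32,783.87.
Cost at Q = 1,900: (59,280/1,900)×269 + (1,900/2)×33.7 = €8,392.80 + €32,015.00 = €40,407.80.
Excess = €40,407.80 − €32,783.87 = €7,623.93.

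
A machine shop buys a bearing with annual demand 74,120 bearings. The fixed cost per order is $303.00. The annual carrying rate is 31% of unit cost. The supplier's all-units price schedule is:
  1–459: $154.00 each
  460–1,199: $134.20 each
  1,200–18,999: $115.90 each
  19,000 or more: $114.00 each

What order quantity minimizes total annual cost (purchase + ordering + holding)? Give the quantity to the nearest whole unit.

Q* ≈ 1,200 bearings

Holding cost per unit per year at price C is H = 0.31·C.
Evaluate total cost at each tier's feasible EOQ or, if the EOQ is below the tier, at the tier's minimum quantity.
Tier 1 ($154.00): EOQ = 970.0 exceeds tier's upper bound 459, so this tier is dominated.
EOQ at $134.20 = 1039.1 (feasible in tier 2): TC = 74,120×$134.20 + (74,120/1039.1)×303 + (1039.1/2)×0.31×$134.20 = $9,990,131.60.
EOQ at $115.90 = 1118.1 < 1200, so use break Q=1200: TC = 74,120×$115.90 + (74,120/1200.0)×303 + (1200.0/2)×0.31×$115.90 = $8,630,780.70.
EOQ at $114.00 = 1127.4 < 19000, so use break Q=19000: TC = 74,120×$114.00 + (74,120/19000.0)×303 + (19000.0/2)×0.31×$114.00 = $8,786,592.02.
Lowest total cost is $8,630,780.70 at Q = 1200.0.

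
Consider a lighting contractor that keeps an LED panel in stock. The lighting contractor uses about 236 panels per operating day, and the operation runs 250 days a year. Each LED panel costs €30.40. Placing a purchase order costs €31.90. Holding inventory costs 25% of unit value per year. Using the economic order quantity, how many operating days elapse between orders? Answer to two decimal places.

T ≈ 2.98 days

Annual demand D = 236 × 250 = 59,000.
Holding cost H = 0.25 × €30.40 = €7.6000 per unit per year.
The optimal lot size = √(2DS/H) = √(2 × 59,000 × 31.9 / 7.6) ≈ 703.77.
Cycle time = Q*/D × 250 = 703.77 / 59,000 × 250 ≈ 2.982 days.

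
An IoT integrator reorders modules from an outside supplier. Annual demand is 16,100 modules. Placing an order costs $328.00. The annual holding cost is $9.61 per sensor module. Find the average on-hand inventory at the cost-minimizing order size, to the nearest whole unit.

Average inventory ≈ 524 modules

Q* = √(2DS/H) = √(2 × 16,100 × 328 / 9.61) ≈ 1048.34.
Average inventory = Q*/2 ≈ 1048.34 / 2 = 524.171.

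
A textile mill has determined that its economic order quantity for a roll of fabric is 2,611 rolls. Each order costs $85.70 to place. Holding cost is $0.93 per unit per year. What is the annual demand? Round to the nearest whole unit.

The basic EOQ model gives Q* = √(2DS/H); rearrange for the unknown.
From Q* = √(2DS/H): D = Q*²H / (2S) = 2,611² × 0.93 / (2 × 85.7) = 36990.131.

D ≈ 36,990 rolls per year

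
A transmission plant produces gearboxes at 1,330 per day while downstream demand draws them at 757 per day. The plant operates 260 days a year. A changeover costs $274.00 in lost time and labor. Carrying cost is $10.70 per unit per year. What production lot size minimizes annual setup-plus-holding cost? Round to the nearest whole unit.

Q* ≈ 4,837 gearboxes

Annual demand D = 757 × 260 = 196,820.
Production build-up factor (1 − d/p) = 1 − 757/1,330 = 0.4308.
Q* = √(2DS / (H(1 − d/p))) = √(2 × 196,820 × 274 / (10.7 × 0.4308)).
= √(107,857,360 / 4.6098) ≈ 4837.060.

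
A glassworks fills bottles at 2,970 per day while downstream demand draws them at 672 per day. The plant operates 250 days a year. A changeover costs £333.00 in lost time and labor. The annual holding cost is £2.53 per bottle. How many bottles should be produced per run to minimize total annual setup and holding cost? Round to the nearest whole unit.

Annual demand D = 672 × 250 = 168,000.
Production build-up factor (1 − d/p) = 1 − 672/2,970 = 0.7737.
Q* = √(2DS / (H(1 − d/p))) = √(2 × 168,000 × 333 / (2.53 × 0.7737)).
= √(111,888,000 / 1.9576) ≈ 7560.225.

Q* ≈ 7,560 bottles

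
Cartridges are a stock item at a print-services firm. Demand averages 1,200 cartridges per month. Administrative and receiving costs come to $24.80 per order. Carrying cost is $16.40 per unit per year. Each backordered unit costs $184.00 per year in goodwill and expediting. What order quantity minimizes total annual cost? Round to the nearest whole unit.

Q* ≈ 218 cartridges

Annual demand D = 1,200 × 12 = 14,400.
With planned backorders, Q* = √(2DS/H) · √((H+B)/B).
√(2DS/H) = √(2 × 14,400 × 24.8 / 16.4) = 208.689.
√((H+B)/B) = √((16.4+184)/184) = 1.0436.
Q* ≈ 217.791.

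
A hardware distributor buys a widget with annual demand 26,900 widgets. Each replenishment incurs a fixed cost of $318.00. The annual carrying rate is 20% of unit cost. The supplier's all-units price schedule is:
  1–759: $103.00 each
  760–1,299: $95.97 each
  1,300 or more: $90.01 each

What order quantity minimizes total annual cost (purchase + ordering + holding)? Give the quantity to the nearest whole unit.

Holding cost per unit per year at price C is H = 0.20·C.
Candidates are each tier's EOQ (if it falls in that tier) and each price-break quantity.
Tier 1 ($103.00): EOQ = 911.3 exceeds tier's upper bound 759, so this tier is dominated.
EOQ at $95.97 = 944.1 (feasible in tier 2): TC = 26,900×$95.97 + (26,900/944.1)×318 + (944.1/2)×0.20×$95.97 = $2,599,714.22.
EOQ at $90.01 = 974.9 < 1300, so use break Q=1300: TC = 26,900×$90.01 + (26,900/1300.0)×318 + (1300.0/2)×0.20×$90.01 = $2,439,550.45.
Lowest total cost is $2,439,550.45 at Q = 1300.0.

Q* ≈ 1,300 widgets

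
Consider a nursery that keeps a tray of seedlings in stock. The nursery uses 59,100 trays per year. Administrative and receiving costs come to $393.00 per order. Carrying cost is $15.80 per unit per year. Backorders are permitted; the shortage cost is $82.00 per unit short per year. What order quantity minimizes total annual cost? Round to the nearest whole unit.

Q* ≈ 1,873 trays

With planned backorders, Q* = √(2DS/H) · √((H+B)/B).
√(2DS/H) = √(2 × 59,100 × 393 / 15.8) = 1714.654.
√((H+B)/B) = √((15.8+82)/82) = 1.0921.
Q* ≈ 1872.574.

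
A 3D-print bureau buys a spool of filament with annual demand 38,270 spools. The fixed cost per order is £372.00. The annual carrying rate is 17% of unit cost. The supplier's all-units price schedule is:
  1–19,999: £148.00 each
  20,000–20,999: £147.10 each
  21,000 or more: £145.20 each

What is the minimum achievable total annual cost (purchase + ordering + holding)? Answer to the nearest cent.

TC* ≈ £5,690,725.23

Holding cost per unit per year at price C is H = 0.17·C.
Candidates are each tier's EOQ (if it falls in that tier) and each price-break quantity.
EOQ at £148.00 = 1063.8 (feasible in tier 1): TC = 38,270×£148.00 + (38,270/1063.8)×372 + (1063.8/2)×0.17×£148.00 = £5,690,725.23.
EOQ at £147.10 = 1067.1 < 20000, so use break Q=20000: TC = 38,270×£147.10 + (38,270/20000.0)×372 + (20000.0/2)×0.17×£147.10 = £5,880,298.82.
EOQ at £145.20 = 1074.0 < 21000, so use break Q=21000: TC = 38,270×£145.20 + (38,270/21000.0)×372 + (21000.0/2)×0.17×£145.20 = £5,816,663.93.
Lowest total cost among the candidates is at Q = 1063.8.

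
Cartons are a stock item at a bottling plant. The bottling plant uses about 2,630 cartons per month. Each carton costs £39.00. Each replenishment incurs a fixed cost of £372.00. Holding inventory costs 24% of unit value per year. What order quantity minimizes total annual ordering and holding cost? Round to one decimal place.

Annual demand D = 2,630 × 12 = 31,560.
Holding cost H = 0.24 × £39.00 = £9.3600 per unit per year.
EOQ = √(2DS / H) = √(2 × 31,560 × 372 / 9.36).
= √(23,480,640 / 9.36) = √2,508,615.3846 ≈ 1583.861.

Q* ≈ 1,583.9 cartons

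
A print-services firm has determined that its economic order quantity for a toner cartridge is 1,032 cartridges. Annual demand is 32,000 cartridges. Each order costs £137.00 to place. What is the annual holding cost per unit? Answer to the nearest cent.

Invert the EOQ relation Q*² = 2DS/H.
From Q* = √(2DS/H): H = 2DS / Q*² = 2 × 32,000 × 137 / 1,032² = 8.2327.

H ≈ £8.23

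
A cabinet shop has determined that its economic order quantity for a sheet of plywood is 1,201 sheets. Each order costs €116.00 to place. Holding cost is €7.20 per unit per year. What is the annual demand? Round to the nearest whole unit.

D ≈ 44,764 sheets per year

The basic EOQ model gives Q* = √(2DS/H); rearrange for the unknown.
From Q* = √(2DS/H): D = Q*²H / (2S) = 1,201² × 7.2 / (2 × 116) = 44764.169.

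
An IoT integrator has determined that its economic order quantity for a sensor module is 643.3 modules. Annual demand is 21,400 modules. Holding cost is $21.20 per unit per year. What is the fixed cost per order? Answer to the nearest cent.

Squaring Q* = √(2DS/H) gives Q*² = 2DS/H.
From Q* = √(2DS/H): S = Q*²H / (2D) = 643.3² × 21.2 / (2 × 21,400) = 204.9836.

S ≈ $204.98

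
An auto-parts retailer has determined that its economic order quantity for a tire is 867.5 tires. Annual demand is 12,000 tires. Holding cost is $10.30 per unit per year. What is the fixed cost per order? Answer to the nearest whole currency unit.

Invert the EOQ relation Q*² = 2DS/H.
From Q* = √(2DS/H): S = Q*²H / (2D) = 867.5² × 10.3 / (2 × 12,000) = 322.9721.

S ≈ $323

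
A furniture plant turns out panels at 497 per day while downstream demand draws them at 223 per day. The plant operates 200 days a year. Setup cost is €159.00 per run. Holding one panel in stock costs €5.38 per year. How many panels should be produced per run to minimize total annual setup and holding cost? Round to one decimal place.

Q* ≈ 2,186.7 panels

Annual demand D = 223 × 200 = 44,600.
Production build-up factor (1 − d/p) = 1 − 223/497 = 0.5513.
Q* = √(2DS / (H(1 − d/p))) = √(2 × 44,600 × 159 / (5.38 × 0.5513)).
= √(14,182,800 / 2.966) ≈ 2186.718.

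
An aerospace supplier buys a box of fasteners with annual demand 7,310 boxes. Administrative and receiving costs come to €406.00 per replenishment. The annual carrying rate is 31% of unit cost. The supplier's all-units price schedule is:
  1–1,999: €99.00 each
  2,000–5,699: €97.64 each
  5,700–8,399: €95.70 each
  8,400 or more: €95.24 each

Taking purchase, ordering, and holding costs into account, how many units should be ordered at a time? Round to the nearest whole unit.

Q* ≈ 440 boxes

Holding cost per unit per year at price C is H = 0.31·C.
Evaluate total cost at each tier's feasible EOQ or, if the EOQ is below the tier, at the tier's minimum quantity.
EOQ at €99.00 = 439.8 (feasible in tier 1): TC = 7,310×€99.00 + (7,310/439.8)×406 + (439.8/2)×0.31×€99.00 = €737,186.93.
EOQ at €97.64 = 442.8 < 2000, so use break Q=2000: TC = 7,310×€97.64 + (7,310/2000.0)×406 + (2000.0/2)×0.31×€97.64 = €745,500.73.
EOQ at €95.70 = 447.3 < 5700, so use break Q=5700: TC = 7,310×€95.70 + (7,310/5700.0)×406 + (5700.0/2)×0.31×€95.70 = €784,638.63.
EOQ at €95.24 = 448.4 < 8400, so use break Q=8400: TC = 7,310×€95.24 + (7,310/8400.0)×406 + (8400.0/2)×0.31×€95.24 = €820,560.20.
Lowest total cost is €737,186.93 at Q = 439.8.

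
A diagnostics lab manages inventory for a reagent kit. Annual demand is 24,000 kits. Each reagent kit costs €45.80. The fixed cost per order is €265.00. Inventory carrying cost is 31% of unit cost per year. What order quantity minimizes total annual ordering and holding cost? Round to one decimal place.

Q* ≈ 946.5 kits

Holding cost H = 0.31 × €45.80 = €14.1980 per unit per year.
EOQ = √(2DS / H) = √(2 × 24,000 × 265 / 14.198).
= √(12,720,000 / 14.198) = √895,900.8311 ≈ 946.520.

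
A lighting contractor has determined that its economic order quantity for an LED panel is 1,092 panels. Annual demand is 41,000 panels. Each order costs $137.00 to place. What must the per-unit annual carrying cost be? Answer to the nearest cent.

The basic EOQ model gives Q* = √(2DS/H); rearrange for the unknown.
From Q* = √(2DS/H): H = 2DS / Q*² = 2 × 41,000 × 137 / 1,092² = 9.4208.

H ≈ $9.42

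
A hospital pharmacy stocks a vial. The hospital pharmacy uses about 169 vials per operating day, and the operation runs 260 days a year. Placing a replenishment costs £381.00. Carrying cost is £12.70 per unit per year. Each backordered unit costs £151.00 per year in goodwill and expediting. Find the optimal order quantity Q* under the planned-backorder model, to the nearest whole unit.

Q* ≈ 1,691 vials

Annual demand D = 169 × 260 = 43,940.
With planned backorders, Q* = √(2DS/H) · √((H+B)/B).
√(2DS/H) = √(2 × 43,940 × 381 / 12.7) = 1623.699.
√((H+B)/B) = √((12.7+151)/151) = 1.0412.
Q* ≈ 1690.603.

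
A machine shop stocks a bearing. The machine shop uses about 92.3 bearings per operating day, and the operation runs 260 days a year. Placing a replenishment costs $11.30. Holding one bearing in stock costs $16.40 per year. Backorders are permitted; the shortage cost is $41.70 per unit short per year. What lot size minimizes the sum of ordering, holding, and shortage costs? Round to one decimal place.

Q* ≈ 214.7 bearings

Annual demand D = 92.3 × 260 = 23,998.
With planned backorders, Q* = √(2DS/H) · √((H+B)/B).
√(2DS/H) = √(2 × 23,998 × 11.3 / 16.4) = 181.853.
√((H+B)/B) = √((16.4+41.7)/41.7) = 1.1804.
Q* ≈ 214.654.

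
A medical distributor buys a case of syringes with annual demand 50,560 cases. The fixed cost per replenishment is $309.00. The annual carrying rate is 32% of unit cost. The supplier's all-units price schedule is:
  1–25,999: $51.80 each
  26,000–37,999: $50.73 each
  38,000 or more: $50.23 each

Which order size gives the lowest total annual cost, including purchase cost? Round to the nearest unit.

Q* ≈ 1,373 cases

Holding cost per unit per year at price C is H = 0.32·C.
Candidates are each tier's EOQ (if it falls in that tier) and each price-break quantity.
EOQ at $51.80 = 1373.0 (feasible in tier 1): TC = 50,560×$51.80 + (50,560/1373.0)×309 + (1373.0/2)×0.32×$51.80 = $2,641,766.19.
EOQ at $50.73 = 1387.4 < 26000, so use break Q=26000: TC = 50,560×$50.73 + (50,560/26000.0)×309 + (26000.0/2)×0.32×$50.73 = $2,776,546.49.
EOQ at $50.23 = 1394.3 < 38000, so use break Q=38000: TC = 50,560×$50.23 + (50,560/38000.0)×309 + (38000.0/2)×0.32×$50.23 = $2,845,438.33.
Lowest total cost is $2,641,766.19 at Q = 1373.0.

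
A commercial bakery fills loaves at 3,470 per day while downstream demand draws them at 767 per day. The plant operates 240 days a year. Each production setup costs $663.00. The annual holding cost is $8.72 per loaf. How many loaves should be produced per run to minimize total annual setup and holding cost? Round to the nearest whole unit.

Annual demand D = 767 × 240 = 184,080.
Production build-up factor (1 − d/p) = 1 − 767/3,470 = 0.7790.
Q* = √(2DS / (H(1 − d/p))) = √(2 × 184,080 × 663 / (8.72 × 0.7790)).
= √(244,090,080 / 6.7926) ≈ 5994.577.

Q* ≈ 5,995 loaves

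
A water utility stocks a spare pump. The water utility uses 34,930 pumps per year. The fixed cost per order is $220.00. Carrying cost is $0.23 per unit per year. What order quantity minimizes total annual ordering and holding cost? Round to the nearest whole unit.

Q* ≈ 8,175 pumps

EOQ = √(2DS / H) = √(2 × 34,930 × 220 / 0.23).
= √(15,369,200 / 0.23) = √66,822,608.6957 ≈ 8174.510.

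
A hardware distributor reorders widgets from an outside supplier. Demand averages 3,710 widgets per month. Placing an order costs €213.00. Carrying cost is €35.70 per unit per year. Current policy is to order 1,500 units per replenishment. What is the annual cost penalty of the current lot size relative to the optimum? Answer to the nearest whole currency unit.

Extra cost ≈ €7,076 per year

Annual demand D = 3,710 × 12 = 44,520.
EOQ = √(2DS/H) = √(2 × 44,520 × 213 / 35.7) ≈ 728.87.
Cost at Q* = (D/Q*)S + (Q*/2)H = √(2DSH) ≈ €26,020.55.
Cost at Q = 1,500: (44,520/1,500)×213 + (1,500/2)×35.7 = €6,321.84 + €26,775.00 = €33,096.84.
Excess = €33,096.84 − €26,020.55 = €7,076.29.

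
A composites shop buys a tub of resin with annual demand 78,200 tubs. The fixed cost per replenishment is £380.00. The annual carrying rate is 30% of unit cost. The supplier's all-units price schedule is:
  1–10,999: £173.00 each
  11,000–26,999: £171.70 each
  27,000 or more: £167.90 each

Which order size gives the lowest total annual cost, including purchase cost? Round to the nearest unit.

Q* ≈ 1,070 tubs

Holding cost per unit per year at price C is H = 0.30·C.
For each price level, check whether its EOQ is feasible; otherwise the best quantity at that price is the breakpoint.
EOQ at £173.00 = 1070.1 (feasible in tier 1): TC = 78,200×£173.00 + (78,200/1070.1)×380 + (1070.1/2)×0.30×£173.00 = £13,584,138.46.
EOQ at £171.70 = 1074.1 < 11000, so use break Q=11000: TC = 78,200×£171.70 + (78,200/11000.0)×380 + (11000.0/2)×0.30×£171.70 = £13,712,946.45.
EOQ at £167.90 = 1086.2 < 27000, so use break Q=27000: TC = 78,200×£167.90 + (78,200/27000.0)×380 + (27000.0/2)×0.30×£167.90 = £13,810,875.59.
Lowest total cost is £13,584,138.46 at Q = 1070.1.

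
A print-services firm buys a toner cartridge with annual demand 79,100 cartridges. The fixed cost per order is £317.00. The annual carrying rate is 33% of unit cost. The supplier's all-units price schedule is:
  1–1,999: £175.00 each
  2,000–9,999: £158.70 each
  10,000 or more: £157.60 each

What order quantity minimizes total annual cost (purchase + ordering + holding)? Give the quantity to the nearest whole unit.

Holding cost per unit per year at price C is H = 0.33·C.
Evaluate total cost at each tier's feasible EOQ or, if the EOQ is below the tier, at the tier's minimum quantity.
EOQ at £175.00 = 931.9 (feasible in tier 1): TC = 79,100×£175.00 + (79,100/931.9)×317 + (931.9/2)×0.33×£175.00 = £13,896,315.68.
EOQ at £158.70 = 978.6 < 2000, so use break Q=2000: TC = 79,100×£158.70 + (79,100/2000.0)×317 + (2000.0/2)×0.33×£158.70 = £12,618,078.35.
EOQ at £157.60 = 982.0 < 10000, so use break Q=10000: TC = 79,100×£157.60 + (79,100/10000.0)×317 + (10000.0/2)×0.33×£157.60 = £12,728,707.47.
Lowest total cost is £12,618,078.35 at Q = 2000.0.

Q* ≈ 2,000 cartridges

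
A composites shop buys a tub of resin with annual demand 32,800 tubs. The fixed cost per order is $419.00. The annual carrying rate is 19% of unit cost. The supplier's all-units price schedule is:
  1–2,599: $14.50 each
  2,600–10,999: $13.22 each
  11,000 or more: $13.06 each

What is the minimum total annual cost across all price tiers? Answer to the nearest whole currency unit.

TC* ≈ $441,925

Holding cost per unit per year at price C is H = 0.19·C.
Candidates are each tier's EOQ (if it falls in that tier) and each price-break quantity.
Tier 1 ($14.50): EOQ = 3158.6 exceeds tier's upper bound 2599, so this tier is dominated.
EOQ at $13.22 = 3308.0 (feasible in tier 2): TC = 32,800×$13.22 + (32,800/3308.0)×419 + (3308.0/2)×0.19×$13.22 = $441,925.05.
EOQ at $13.06 = 3328.2 < 11000, so use break Q=11000: TC = 32,800×$13.06 + (32,800/11000.0)×419 + (11000.0/2)×0.19×$13.06 = $443,265.08.
Lowest total cost among the candidates is at Q = 3308.0.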